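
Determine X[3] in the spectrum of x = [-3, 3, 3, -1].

X[3] = Σ(n=0 to 3) x[n] · ω_4^(3n) where ω_4 = e^(-2πi/4)
= (-3)·ω_4^0 + (3)·ω_4^3 + (3)·ω_4^6 + (-1)·ω_4^9

X[3] = -6+4i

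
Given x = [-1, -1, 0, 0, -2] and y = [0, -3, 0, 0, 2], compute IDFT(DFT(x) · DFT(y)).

(x ⊛ y)[n] = Σ(m=0 to 4) x[m] · y[(n-m) mod 5]

Computing each output sample:
(x ⊛ y)[0] = 4
(x ⊛ y)[1] = 3
(x ⊛ y)[2] = 3
(x ⊛ y)[3] = -4
(x ⊛ y)[4] = -2

x ⊛ y = [4, 3, 3, -4, -2]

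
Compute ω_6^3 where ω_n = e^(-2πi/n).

ω_6^3 = e^(-2πi·3/6)
= cos(-2π·3/6) + i·sin(-2π·3/6)
= cos(-6π/6) + i·sin(-6π/6)

ω_6^3 = cos(-6π/6) + i·sin(-6π/6) = -1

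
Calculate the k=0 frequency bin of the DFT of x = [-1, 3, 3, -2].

X[0] = Σ(n=0 to 3) x[n] · ω_4^0 = Σ x[n]
= (-1) + (3) + (3) + (-2)

X[0] = 3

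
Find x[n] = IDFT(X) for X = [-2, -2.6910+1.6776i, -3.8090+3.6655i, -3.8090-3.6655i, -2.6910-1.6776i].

x[n] = (1/5) Σ(k=0 to 4) X[k] · e^(2πikn/5)

Computing each x[n]:
x[0] = -3
x[1] = -1
x[2] = 1
x[3] = -1
x[4] = 2

x = [-3, -1, 1, -1, 2]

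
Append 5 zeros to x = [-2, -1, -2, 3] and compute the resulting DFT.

Original 4-point DFT: [-2, 4i, -6, -4i]
Zero-padded 9-point DFT provides frequency interpolation.

DFT_9([x, 0, ...]) = [-2, -4.6133+0.0143i, -1.7943+4.2669i, 2.5000-0.8660i, -4.0924-3.5416i, -4.0924+3.5416i, 2.5000+0.8660i, -1.7943-4.2669i, -4.6133-0.0143i]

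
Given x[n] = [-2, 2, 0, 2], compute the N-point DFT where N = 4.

X[k] = Σ(n=0 to 3) x[n] · ω_4^(nk)
where ω_4 = e^(-2πi/4)

Computing each X[k]:
X[0] = 2
X[1] = -2
X[2] = -6
X[3] = -2

X = [2, -2, -6, -2]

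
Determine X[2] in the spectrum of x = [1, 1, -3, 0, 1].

X[2] = Σ(n=0 to 4) x[n] · ω_5^(2n) where ω_5 = e^(-2πi/5)
= (1)·ω_5^0 + (1)·ω_5^2 + (-3)·ω_5^4 + (0)·ω_5^6 + (1)·ω_5^8

X[2] = -1.5451-2.8532i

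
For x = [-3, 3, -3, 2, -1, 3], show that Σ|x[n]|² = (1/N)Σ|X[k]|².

Time domain:
Σ|x[n]|² = |-3|² + |3|² + |-3|² + |2|² + |-1|² + |3|² = 41.0000

Frequency domain:
(1/6)Σ|X[k]|² = (1/6)(|1|² + |1.7321i|² + |-2.0000-1.7321i|² + |-15|² + |-2.0000+1.7321i|² + |-1.7321i|²) = (1/6)·246.0000 = 41.0000

Both sides agree, confirming Parseval's theorem.

Σ|x[n]|² = (1/N)Σ|X[k]|² = 41.0000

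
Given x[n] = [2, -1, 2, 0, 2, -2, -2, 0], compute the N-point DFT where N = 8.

X[k] = Σ(n=0 to 7) x[n] · ω_8^(nk)
where ω_8 = e^(-2πi/8)

Computing each X[k]:
X[0] = 1
X[1] = 0.7071-4.7071i
X[2] = 4+3i
X[3] = -0.7071+3.2929i
X[4] = 7
X[5] = -0.7071-3.2929i
X[6] = 4-3i
X[7] = 0.7071+4.7071i

X = [1, 0.7071-4.7071i, 4+3i, -0.7071+3.2929i, 7, -0.7071-3.2929i, 4-3i, 0.7071+4.7071i]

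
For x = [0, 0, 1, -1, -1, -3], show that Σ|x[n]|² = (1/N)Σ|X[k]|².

Time domain:
Σ|x[n]|² = |0|² + |0|² + |1|² + |-1|² + |-1|² + |-3|² = 12.0000

Frequency domain:
(1/6)Σ|X[k]|² = (1/6)(|-4|² + |-0.5000-4.3301i|² + |0.5000-0.8660i|² + |4|² + |0.5000+0.8660i|² + |-0.5000+4.3301i|²) = (1/6)·72.0000 = 12.0000

Both sides agree, confirming Parseval's theorem.

Σ|x[n]|² = (1/N)Σ|X[k]|² = 12.0000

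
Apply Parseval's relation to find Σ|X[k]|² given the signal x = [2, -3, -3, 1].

Parseval: Σ|x[n]|² = (1/N)Σ|X[k]|², so Σ|X[k]|² = N·Σ|x[n]|² = 4·23.0000

Σ|X[k]|² = N·Σ|x[n]|² = 4·23.0000 = 92.0000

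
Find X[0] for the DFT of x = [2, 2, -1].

X[0] = Σ(n=0 to 2) x[n] · ω_3^0 = Σ x[n]
= (2) + (2) + (-1)

X[0] = 3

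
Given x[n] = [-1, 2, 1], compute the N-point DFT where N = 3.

X[k] = Σ(n=0 to 2) x[n] · ω_3^(nk)
where ω_3 = e^(-2πi/3)

Computing each X[k]:
X[0] = 2
X[1] = -2.5000-0.8660i
X[2] = -2.5000+0.8660i

X = [2, -2.5000-0.8660i, -2.5000+0.8660i]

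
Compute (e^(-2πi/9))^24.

Since ω_9^9 = 1, powers reduce modulo 9.
24 mod 9 = 6
So ω_9^24 = ω_9^6 = e^(-2πi·6/9)

ω_9^24 = ω_9^6 = -0.5000+0.8660i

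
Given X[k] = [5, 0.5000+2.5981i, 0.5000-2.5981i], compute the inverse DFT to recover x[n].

x[n] = (1/3) Σ(k=0 to 2) X[k] · e^(2πikn/3)

Computing each x[n]:
x[0] = 2
x[1] = 0
x[2] = 3

x = [2, 0, 3]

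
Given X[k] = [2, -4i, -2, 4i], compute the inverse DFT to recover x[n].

x[n] = (1/4) Σ(k=0 to 3) X[k] · e^(2πikn/4)

Computing each x[n]:
x[0] = 0
x[1] = 3
x[2] = 0
x[3] = -1

x = [0, 3, 0, -1]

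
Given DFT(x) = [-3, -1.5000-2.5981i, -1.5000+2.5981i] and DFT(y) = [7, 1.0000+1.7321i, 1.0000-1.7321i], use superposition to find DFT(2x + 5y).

By linearity: DFT(2x + 5y) = 2·DFT(x) + 5·DFT(y)
= 2·[-3, -1.5000-2.5981i, -1.5000+2.5981i] + 5·[7, 1.0000+1.7321i, 1.0000-1.7321i]

Computing element-wise:
Z[0] = 2·(-3) + 5·(7) = 29
Z[1] = 2·(-1.5000-2.5981i) + 5·(1.0000+1.7321i) = 2.0000+3.4643i
Z[2] = 2·(-1.5000+2.5981i) + 5·(1.0000-1.7321i) = 2.0000-3.4643i

DFT(2x + 5y) = 2·X + 5·Y = [29, 2.0000+3.4643i, 2.0000-3.4643i]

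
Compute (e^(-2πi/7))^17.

Since ω_7^7 = 1, powers reduce modulo 7.
17 mod 7 = 3
So ω_7^17 = ω_7^3 = e^(-2πi·3/7)

ω_7^17 = ω_7^3 = -0.9010-0.4339i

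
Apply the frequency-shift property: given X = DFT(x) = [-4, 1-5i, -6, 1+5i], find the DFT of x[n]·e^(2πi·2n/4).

Modulation property: DFT(ω_4^(-2n)·x[n]) = X[(k-2) mod 4], so circularly shift X by 2 positions.

X[k-2] = [-6, 1+5i, -4, 1-5i]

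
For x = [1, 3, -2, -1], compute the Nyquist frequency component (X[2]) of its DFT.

X[2] = Σ(n=0 to 3) x[n] · ω_4^(2n) where ω_4 = e^(-2πi/4)
= (1)·ω_4^0 + (3)·ω_4^2 + (-2)·ω_4^4 + (-1)·ω_4^6

X[2] = -3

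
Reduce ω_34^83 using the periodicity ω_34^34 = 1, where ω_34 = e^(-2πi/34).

Since ω_34^34 = 1, powers reduce modulo 34.
83 mod 34 = 15
So ω_34^83 = ω_34^15 = e^(-2πi·15/34)

ω_34^83 = ω_34^15 = -0.9325-0.3612i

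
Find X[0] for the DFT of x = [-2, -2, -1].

X[0] = Σ(n=0 to 2) x[n] · ω_3^0 = Σ x[n]
= (-2) + (-2) + (-1)

X[0] = -5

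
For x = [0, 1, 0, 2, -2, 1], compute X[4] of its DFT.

X[4] = Σ(n=0 to 5) x[n] · ω_6^(4n) where ω_6 = e^(-2πi/6)
= (0)·ω_6^0 + (1)·ω_6^4 + (0)·ω_6^8 + (2)·ω_6^12 + (-2)·ω_6^16 + (1)·ω_6^20

X[4] = 2.0000-1.7321i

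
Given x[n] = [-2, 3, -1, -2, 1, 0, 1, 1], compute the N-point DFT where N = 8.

X[k] = Σ(n=0 to 7) x[n] · ω_8^(nk)
where ω_8 = e^(-2πi/8)

Computing each X[k]:
X[0] = 1
X[1] = 1.2426+2.0000i
X[2] = -1-4i
X[3] = -7.2426-2.0000i
X[4] = -3
X[5] = -7.2426+2.0000i
X[6] = -1+4i
X[7] = 1.2426-2.0000i

X = [1, 1.2426+2.0000i, -1-4i, -7.2426-2.0000i, -3, -7.2426+2.0000i, -1+4i, 1.2426-2.0000i]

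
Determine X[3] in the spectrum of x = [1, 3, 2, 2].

X[3] = Σ(n=0 to 3) x[n] · ω_4^(3n) where ω_4 = e^(-2πi/4)
= (1)·ω_4^0 + (3)·ω_4^3 + (2)·ω_4^6 + (2)·ω_4^9

X[3] = -1+1i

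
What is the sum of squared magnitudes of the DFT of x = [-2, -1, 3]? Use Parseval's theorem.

Parseval: Σ|x[n]|² = (1/N)Σ|X[k]|², so Σ|X[k]|² = N·Σ|x[n]|² = 3·14.0000

Σ|X[k]|² = N·Σ|x[n]|² = 3·14.0000 = 42.0000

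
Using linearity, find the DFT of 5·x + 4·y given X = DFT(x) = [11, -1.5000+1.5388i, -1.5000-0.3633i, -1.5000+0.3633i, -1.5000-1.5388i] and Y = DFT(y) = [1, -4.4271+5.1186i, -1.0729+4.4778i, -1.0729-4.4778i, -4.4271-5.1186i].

By linearity: DFT(5x + 4y) = 5·DFT(x) + 4·DFT(y)
= 5·[11, -1.5000+1.5388i, -1.5000-0.3633i, -1.5000+0.3633i, -1.5000-1.5388i] + 4·[1, -4.4271+5.1186i, -1.0729+4.4778i, -1.0729-4.4778i, -4.4271-5.1186i]

Computing element-wise:
Z[0] = 5·(11) + 4·(1) = 59
Z[1] = 5·(-1.5000+1.5388i) + 4·(-4.4271+5.1186i) = -25.2084+28.1684i
Z[2] = 5·(-1.5000-0.3633i) + 4·(-1.0729+4.4778i) = -11.7916+16.0947i
Z[3] = 5·(-1.5000+0.3633i) + 4·(-1.0729-4.4778i) = -11.7916-16.0947i
Z[4] = 5·(-1.5000-1.5388i) + 4·(-4.4271-5.1186i) = -25.2084-28.1684i

DFT(5x + 4y) = 5·X + 4·Y = [59, -25.2084+28.1684i, -11.7916+16.0947i, -11.7916-16.0947i, -25.2084-28.1684i]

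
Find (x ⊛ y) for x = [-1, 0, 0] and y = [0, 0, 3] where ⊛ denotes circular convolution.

(x ⊛ y)[n] = Σ(m=0 to 2) x[m] · y[(n-m) mod 3]

Computing each output sample:
(x ⊛ y)[0] = 0
(x ⊛ y)[1] = 0
(x ⊛ y)[2] = -3

x ⊛ y = [0, 0, -3]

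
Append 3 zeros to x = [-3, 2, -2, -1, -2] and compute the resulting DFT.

Original 5-point DFT: [-6, -0.5729-3.2164i, -3.9271-3.3022i, -3.9271+3.3022i, -0.5729+3.2164i]
Zero-padded 8-point DFT provides frequency interpolation.

DFT_8([x, 0, ...]) = [-6, 1.1213+1.2929i, -3-3i, -3.1213-2.7071i, -8, -3.1213+2.7071i, -3+3i, 1.1213-1.2929i]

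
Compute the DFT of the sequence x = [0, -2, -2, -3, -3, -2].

X[k] = Σ(n=0 to 5) x[n] · ω_6^(nk)
where ω_6 = e^(-2πi/6)

Computing each X[k]:
X[0] = -12
X[1] = 3.5000-0.8660i
X[2] = 1.5000+0.8660i
X[3] = 2
X[4] = 1.5000-0.8660i
X[5] = 3.5000+0.8660i

X = [-12, 3.5000-0.8660i, 1.5000+0.8660i, 2, 1.5000-0.8660i, 3.5000+0.8660i]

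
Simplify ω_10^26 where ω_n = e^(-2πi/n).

Since ω_10^10 = 1, powers reduce modulo 10.
26 mod 10 = 6
So ω_10^26 = ω_10^6 = e^(-2πi·6/10)

ω_10^26 = ω_10^6 = -0.8090+0.5878i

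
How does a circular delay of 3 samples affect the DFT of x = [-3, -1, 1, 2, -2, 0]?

Time shift by 3: X_shifted[k] = ω_6^(3k) · X[k]
Shifted x = [2, -2, 0, -3, -1, 1]

DFT(x[n-3]) = [-3, 5.0000+1.7321i, 3.4641i, 5, -3.4641i, 5.0000-1.7321i]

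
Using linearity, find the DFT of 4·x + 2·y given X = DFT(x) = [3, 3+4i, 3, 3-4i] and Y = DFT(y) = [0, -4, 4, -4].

By linearity: DFT(4x + 2y) = 4·DFT(x) + 2·DFT(y)
= 4·[3, 3+4i, 3, 3-4i] + 2·[0, -4, 4, -4]

Computing element-wise:
Z[0] = 4·(3) + 2·(0) = 12
Z[1] = 4·(3+4i) + 2·(-4) = 4+16i
Z[2] = 4·(3) + 2·(4) = 20
Z[3] = 4·(3-4i) + 2·(-4) = 4-16i

DFT(4x + 2y) = 4·X + 2·Y = [12, 4+16i, 20, 4-16i]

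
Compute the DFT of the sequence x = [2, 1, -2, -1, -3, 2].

X[k] = Σ(n=0 to 5) x[n] · ω_6^(nk)
where ω_6 = e^(-2πi/6)

Computing each X[k]:
X[0] = -1
X[1] = 7
X[2] = 2.0000+1.7321i
X[3] = -5
X[4] = 2.0000-1.7321i
X[5] = 7

X = [-1, 7, 2.0000+1.7321i, -5, 2.0000-1.7321i, 7]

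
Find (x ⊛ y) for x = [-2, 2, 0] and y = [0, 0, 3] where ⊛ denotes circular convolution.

(x ⊛ y)[n] = Σ(m=0 to 2) x[m] · y[(n-m) mod 3]

Computing each output sample:
(x ⊛ y)[0] = 6
(x ⊛ y)[1] = 0
(x ⊛ y)[2] = -6

x ⊛ y = [6, 0, -6]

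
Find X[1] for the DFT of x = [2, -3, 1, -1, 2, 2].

X[1] = Σ(n=0 to 5) x[n] · ω_6^(1n) where ω_6 = e^(-2πi/6)
= (2)·ω_6^0 + (-3)·ω_6^1 + (1)·ω_6^2 + (-1)·ω_6^3 + (2)·ω_6^4 + (2)·ω_6^5

X[1] = 1.0000+5.1962i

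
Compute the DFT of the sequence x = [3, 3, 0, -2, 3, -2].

X[k] = Σ(n=0 to 5) x[n] · ω_6^(nk)
where ω_6 = e^(-2πi/6)

Computing each X[k]:
X[0] = 5
X[1] = 4.0000-1.7321i
X[2] = -1.0000-6.9282i
X[3] = 7
X[4] = -1.0000+6.9282i
X[5] = 4.0000+1.7321i

X = [5, 4.0000-1.7321i, -1.0000-6.9282i, 7, -1.0000+6.9282i, 4.0000+1.7321i]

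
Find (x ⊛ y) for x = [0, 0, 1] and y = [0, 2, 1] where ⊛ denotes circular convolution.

(x ⊛ y)[n] = Σ(m=0 to 2) x[m] · y[(n-m) mod 3]

Computing each output sample:
(x ⊛ y)[0] = 2
(x ⊛ y)[1] = 1
(x ⊛ y)[2] = 0

x ⊛ y = [2, 1, 0]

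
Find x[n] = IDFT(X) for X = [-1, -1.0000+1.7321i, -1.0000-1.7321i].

x[n] = (1/3) Σ(k=0 to 2) X[k] · e^(2πikn/3)

Computing each x[n]:
x[0] = -1
x[1] = -1
x[2] = 1

x = [-1, -1, 1]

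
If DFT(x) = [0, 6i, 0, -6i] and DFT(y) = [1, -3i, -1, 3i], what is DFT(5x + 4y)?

By linearity: DFT(5x + 4y) = 5·DFT(x) + 4·DFT(y)
= 5·[0, 6i, 0, -6i] + 4·[1, -3i, -1, 3i]

Computing element-wise:
Z[0] = 5·(0) + 4·(1) = 4
Z[1] = 5·(6i) + 4·(-3i) = 18i
Z[2] = 5·(0) + 4·(-1) = -4
Z[3] = 5·(-6i) + 4·(3i) = -18i

DFT(5x + 4y) = 5·X + 4·Y = [4, 18i, -4, -18i]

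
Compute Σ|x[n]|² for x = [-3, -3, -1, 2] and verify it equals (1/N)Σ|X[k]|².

Time domain:
Σ|x[n]|² = |-3|² + |-3|² + |-1|² + |2|² = 23.0000

Frequency domain:
(1/4)Σ|X[k]|² = (1/4)(|-5|² + |-2+5i|² + |-3|² + |-2-5i|²) = (1/4)·92.0000 = 23.0000

Both sides agree, confirming Parseval's theorem.

Σ|x[n]|² = (1/N)Σ|X[k]|² = 23.0000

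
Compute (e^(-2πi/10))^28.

Since ω_10^10 = 1, powers reduce modulo 10.
28 mod 10 = 8
So ω_10^28 = ω_10^8 = e^(-2πi·8/10)

ω_10^28 = ω_10^8 = 0.3090+0.9511i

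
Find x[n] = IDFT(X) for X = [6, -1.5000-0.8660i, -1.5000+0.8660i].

x[n] = (1/3) Σ(k=0 to 2) X[k] · e^(2πikn/3)

Computing each x[n]:
x[0] = 1
x[1] = 3
x[2] = 2

x = [1, 3, 2]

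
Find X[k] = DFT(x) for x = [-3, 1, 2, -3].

X[k] = Σ(n=0 to 3) x[n] · ω_4^(nk)
where ω_4 = e^(-2πi/4)

Computing each X[k]:
X[0] = -3
X[1] = -5-4i
X[2] = 1
X[3] = -5+4i

X = [-3, -5-4i, 1, -5+4i]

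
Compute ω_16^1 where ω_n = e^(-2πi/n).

ω_16^1 = e^(-2πi·1/16)
= cos(-2π·1/16) + i·sin(-2π·1/16)
= cos(-2π/16) + i·sin(-2π/16)

ω_16^1 = cos(-2π/16) + i·sin(-2π/16) = 0.9239-0.3827i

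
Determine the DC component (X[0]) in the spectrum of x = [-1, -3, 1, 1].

X[0] = Σ(n=0 to 3) x[n] · ω_4^0 = Σ x[n]
= (-1) + (-3) + (1) + (1)

X[0] = -2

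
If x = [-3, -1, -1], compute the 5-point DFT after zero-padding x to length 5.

Original 3-point DFT: [-5, -2, -2]
Zero-padded 5-point DFT provides frequency interpolation.

DFT_5([x, 0, ...]) = [-5, -2.5000+1.5388i, -2.5000-0.3633i, -2.5000+0.3633i, -2.5000-1.5388i]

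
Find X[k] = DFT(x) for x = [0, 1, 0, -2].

X[k] = Σ(n=0 to 3) x[n] · ω_4^(nk)
where ω_4 = e^(-2πi/4)

Computing each X[k]:
X[0] = -1
X[1] = -3i
X[2] = 1
X[3] = 3i

X = [-1, -3i, 1, 3i]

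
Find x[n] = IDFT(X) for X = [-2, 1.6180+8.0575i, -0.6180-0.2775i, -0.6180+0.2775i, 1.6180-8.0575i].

x[n] = (1/5) Σ(k=0 to 4) X[k] · e^(2πikn/5)

Computing each x[n]:
x[0] = 0
x[1] = -3
x[2] = -3
x[3] = 1
x[4] = 3

x = [0, -3, -3, 1, 3]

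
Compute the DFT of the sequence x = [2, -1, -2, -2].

X[k] = Σ(n=0 to 3) x[n] · ω_4^(nk)
where ω_4 = e^(-2πi/4)

Computing each X[k]:
X[0] = -3
X[1] = 4-1i
X[2] = 3
X[3] = 4+1i

X = [-3, 4-1i, 3, 4+1i]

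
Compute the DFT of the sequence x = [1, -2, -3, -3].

X[k] = Σ(n=0 to 3) x[n] · ω_4^(nk)
where ω_4 = e^(-2πi/4)

Computing each X[k]:
X[0] = -7
X[1] = 4-1i
X[2] = 3
X[3] = 4+1i

X = [-7, 4-1i, 3, 4+1i]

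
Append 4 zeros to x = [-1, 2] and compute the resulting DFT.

Original 2-point DFT: [1, -3]
Zero-padded 6-point DFT provides frequency interpolation.

DFT_6([x, 0, ...]) = [1, -1.7321i, -2.0000-1.7321i, -3, -2.0000+1.7321i, 1.7321i]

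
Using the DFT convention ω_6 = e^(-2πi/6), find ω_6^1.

ω_6^1 = e^(-2πi·1/6)
= cos(-2π·1/6) + i·sin(-2π·1/6)
= cos(-2π/6) + i·sin(-2π/6)

ω_6^1 = cos(-2π/6) + i·sin(-2π/6) = 0.5000-0.8660i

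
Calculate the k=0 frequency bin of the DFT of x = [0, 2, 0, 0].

X[0] = Σ(n=0 to 3) x[n] · ω_4^0 = Σ x[n]
= (0) + (2) + (0) + (0)

X[0] = 2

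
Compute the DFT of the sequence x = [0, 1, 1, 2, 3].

X[k] = Σ(n=0 to 4) x[n] · ω_5^(nk)
where ω_5 = e^(-2πi/5)

Computing each X[k]:
X[0] = 7
X[1] = -1.1910+2.4899i
X[2] = -2.3090+0.2245i
X[3] = -2.3090-0.2245i
X[4] = -1.1910-2.4899i

X = [7, -1.1910+2.4899i, -2.3090+0.2245i, -2.3090-0.2245i, -1.1910-2.4899i]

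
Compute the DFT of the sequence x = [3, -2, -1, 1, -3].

X[k] = Σ(n=0 to 4) x[n] · ω_5^(nk)
where ω_5 = e^(-2πi/5)

Computing each X[k]:
X[0] = -2
X[1] = 1.4549+0.2245i
X[2] = 7.0451-2.4899i
X[3] = 7.0451+2.4899i
X[4] = 1.4549-0.2245i

X = [-2, 1.4549+0.2245i, 7.0451-2.4899i, 7.0451+2.4899i, 1.4549-0.2245i]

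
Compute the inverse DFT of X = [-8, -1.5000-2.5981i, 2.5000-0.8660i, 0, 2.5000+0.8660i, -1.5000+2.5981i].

x[n] = (1/6) Σ(k=0 to 5) X[k] · e^(2πikn/6)

Computing each x[n]:
x[0] = -1
x[1] = -1
x[2] = -1
x[3] = 0
x[4] = -2
x[5] = -3

x = [-1, -1, -1, 0, -2, -3]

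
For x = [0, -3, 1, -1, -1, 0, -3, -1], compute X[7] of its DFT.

X[7] = Σ(n=0 to 7) x[n] · ω_8^(7n) where ω_8 = e^(-2πi/8)
= (0)·ω_8^0 + (-3)·ω_8^7 + (1)·ω_8^14 + (-1)·ω_8^21 + (-1)·ω_8^28 + (0)·ω_8^35 + (-3)·ω_8^42 + (-1)·ω_8^49

X[7] = -1.1213+1.8787i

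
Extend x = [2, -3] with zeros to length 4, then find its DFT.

Original 2-point DFT: [-1, 5]
Zero-padded 4-point DFT provides frequency interpolation.

DFT_4([x, 0, ...]) = [-1, 2+3i, 5, 2-3i]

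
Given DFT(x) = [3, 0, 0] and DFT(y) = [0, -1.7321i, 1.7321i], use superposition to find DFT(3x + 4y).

By linearity: DFT(3x + 4y) = 3·DFT(x) + 4·DFT(y)
= 3·[3, 0, 0] + 4·[0, -1.7321i, 1.7321i]

Computing element-wise:
Z[0] = 3·(3) + 4·(0) = 9
Z[1] = 3·(0) + 4·(-1.7321i) = -6.9284i
Z[2] = 3·(0) + 4·(1.7321i) = 6.9284i

DFT(3x + 4y) = 3·X + 4·Y = [9, -6.9284i, 6.9284i]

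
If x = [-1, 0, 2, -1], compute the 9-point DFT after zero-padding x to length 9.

Original 4-point DFT: [0, -3-1i, 2, -3+1i]
Zero-padded 9-point DFT provides frequency interpolation.

DFT_9([x, 0, ...]) = [0, -0.1527-1.1036i, -2.3794-1.5501i, -3.0000+1.7321i, 1.0321+2.1516i, 1.0321-2.1516i, -3.0000-1.7321i, -2.3794+1.5501i, -0.1527+1.1036i]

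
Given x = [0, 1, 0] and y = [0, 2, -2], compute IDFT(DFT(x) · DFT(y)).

(x ⊛ y)[n] = Σ(m=0 to 2) x[m] · y[(n-m) mod 3]

Computing each output sample:
(x ⊛ y)[0] = -2
(x ⊛ y)[1] = 0
(x ⊛ y)[2] = 2

x ⊛ y = [-2, 0, 2]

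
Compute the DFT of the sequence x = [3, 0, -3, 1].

X[k] = Σ(n=0 to 3) x[n] · ω_4^(nk)
where ω_4 = e^(-2πi/4)

Computing each X[k]:
X[0] = 1
X[1] = 6+1i
X[2] = -1
X[3] = 6-1i

X = [1, 6+1i, -1, 6-1i]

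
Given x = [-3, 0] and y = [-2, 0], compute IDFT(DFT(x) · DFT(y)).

(x ⊛ y)[n] = Σ(m=0 to 1) x[m] · y[(n-m) mod 2]

Computing each output sample:
(x ⊛ y)[0] = 6
(x ⊛ y)[1] = 0

x ⊛ y = [6, 0]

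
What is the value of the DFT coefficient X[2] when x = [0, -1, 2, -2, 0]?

X[2] = Σ(n=0 to 4) x[n] · ω_5^(2n) where ω_5 = e^(-2πi/5)
= (0)·ω_5^0 + (-1)·ω_5^2 + (2)·ω_5^4 + (-2)·ω_5^6 + (0)·ω_5^8

X[2] = 0.8090+4.3920i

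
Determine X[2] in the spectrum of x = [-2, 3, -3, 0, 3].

X[2] = Σ(n=0 to 4) x[n] · ω_5^(2n) where ω_5 = e^(-2πi/5)
= (-2)·ω_5^0 + (3)·ω_5^2 + (-3)·ω_5^4 + (0)·ω_5^6 + (3)·ω_5^8

X[2] = -7.7812-2.8532i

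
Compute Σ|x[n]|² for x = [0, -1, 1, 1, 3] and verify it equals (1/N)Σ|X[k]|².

Time domain:
Σ|x[n]|² = |0|² + |-1|² + |1|² + |1|² + |3|² = 12.0000

Frequency domain:
(1/5)Σ|X[k]|² = (1/5)(|4|² + |-1.0000+3.8042i|² + |-1.0000+2.3511i|² + |-1.0000-2.3511i|² + |-1.0000-3.8042i|²) = (1/5)·60.0000 = 12.0000

Both sides agree, confirming Parseval's theorem.

Σ|x[n]|² = (1/N)Σ|X[k]|² = 12.0000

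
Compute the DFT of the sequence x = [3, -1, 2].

X[k] = Σ(n=0 to 2) x[n] · ω_3^(nk)
where ω_3 = e^(-2πi/3)

Computing each X[k]:
X[0] = 4
X[1] = 2.5000+2.5981i
X[2] = 2.5000-2.5981i

X = [4, 2.5000+2.5981i, 2.5000-2.5981i]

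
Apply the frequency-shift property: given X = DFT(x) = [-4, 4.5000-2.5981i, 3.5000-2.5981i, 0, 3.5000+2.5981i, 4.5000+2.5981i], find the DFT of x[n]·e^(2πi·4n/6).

Modulation property: DFT(ω_6^(-4n)·x[n]) = X[(k-4) mod 6], so circularly shift X by 4 positions.

X[k-4] = [3.5000-2.5981i, 0, 3.5000+2.5981i, 4.5000+2.5981i, -4, 4.5000-2.5981i]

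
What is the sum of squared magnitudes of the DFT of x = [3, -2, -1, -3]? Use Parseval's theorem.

Parseval: Σ|x[n]|² = (1/N)Σ|X[k]|², so Σ|X[k]|² = N·Σ|x[n]|² = 4·23.0000

Σ|X[k]|² = N·Σ|x[n]|² = 4·23.0000 = 92.0000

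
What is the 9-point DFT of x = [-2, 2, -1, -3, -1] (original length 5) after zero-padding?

Original 5-point DFT: [-5, 1.5451-4.0287i, -4.0451+0.1388i, -4.0451-0.1388i, 1.5451+4.0287i]
Zero-padded 9-point DFT provides frequency interpolation.

DFT_9([x, 0, ...]) = [-5, 1.7981+2.6393i, 0.0209-4.8685i, -5.0000-1.7321i, -3.3191+0.2864i, -3.3191-0.2864i, -5.0000+1.7321i, 0.0209+4.8685i, 1.7981-2.6393i]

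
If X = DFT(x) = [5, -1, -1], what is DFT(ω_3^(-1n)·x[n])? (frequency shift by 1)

Modulation property: DFT(ω_3^(-1n)·x[n]) = X[(k-1) mod 3], so circularly shift X by 1 positions.

X[k-1] = [-1, 5, -1]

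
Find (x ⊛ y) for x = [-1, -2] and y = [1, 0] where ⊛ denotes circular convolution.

(x ⊛ y)[n] = Σ(m=0 to 1) x[m] · y[(n-m) mod 2]

Computing each output sample:
(x ⊛ y)[0] = -1
(x ⊛ y)[1] = -2

x ⊛ y = [-1, -2]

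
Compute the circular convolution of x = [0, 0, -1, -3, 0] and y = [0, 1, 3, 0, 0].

(x ⊛ y)[n] = Σ(m=0 to 4) x[m] · y[(n-m) mod 5]

Computing each output sample:
(x ⊛ y)[0] = -9
(x ⊛ y)[1] = 0
(x ⊛ y)[2] = 0
(x ⊛ y)[3] = -1
(x ⊛ y)[4] = -6

x ⊛ y = [-9, 0, 0, -1, -6]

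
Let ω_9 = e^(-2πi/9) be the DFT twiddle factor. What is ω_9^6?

ω_9^6 = e^(-2πi·6/9)
= cos(-2π·6/9) + i·sin(-2π·6/9)
= cos(-12π/9) + i·sin(-12π/9)

ω_9^6 = cos(-12π/9) + i·sin(-12π/9) = -0.5000+0.8660i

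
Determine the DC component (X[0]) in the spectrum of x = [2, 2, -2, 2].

X[0] = Σ(n=0 to 3) x[n] · ω_4^0 = Σ x[n]
= (2) + (2) + (-2) + (2)

X[0] = 4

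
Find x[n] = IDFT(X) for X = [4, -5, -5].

x[n] = (1/3) Σ(k=0 to 2) X[k] · e^(2πikn/3)

Computing each x[n]:
x[0] = -2
x[1] = 3
x[2] = 3

x = [-2, 3, 3]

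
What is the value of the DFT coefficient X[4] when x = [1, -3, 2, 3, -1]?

X[4] = Σ(n=0 to 4) x[n] · ω_5^(4n) where ω_5 = e^(-2πi/5)
= (1)·ω_5^0 + (-3)·ω_5^4 + (2)·ω_5^8 + (3)·ω_5^12 + (-1)·ω_5^16

X[4] = -4.2812-2.4899i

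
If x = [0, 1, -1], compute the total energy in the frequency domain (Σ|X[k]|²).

Parseval: Σ|x[n]|² = (1/N)Σ|X[k]|², so Σ|X[k]|² = N·Σ|x[n]|² = 3·2.0000

Σ|X[k]|² = N·Σ|x[n]|² = 3·2.0000 = 6.0000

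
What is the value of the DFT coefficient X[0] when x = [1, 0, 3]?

X[0] = Σ(n=0 to 2) x[n] · ω_3^0 = Σ x[n]
= (1) + (0) + (3)

X[0] = 4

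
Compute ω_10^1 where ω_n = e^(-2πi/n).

ω_10^1 = e^(-2πi·1/10)
= cos(-2π·1/10) + i·sin(-2π·1/10)
= cos(-2π/10) + i·sin(-2π/10)

ω_10^1 = cos(-2π/10) + i·sin(-2π/10) = 0.8090-0.5878i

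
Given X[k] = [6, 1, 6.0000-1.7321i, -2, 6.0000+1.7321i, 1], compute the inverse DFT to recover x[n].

x[n] = (1/6) Σ(k=0 to 5) X[k] · e^(2πikn/6)

Computing each x[n]:
x[0] = 3
x[1] = 1
x[2] = -1
x[3] = 3
x[4] = 0
x[5] = 0

x = [3, 1, -1, 3, 0, 0]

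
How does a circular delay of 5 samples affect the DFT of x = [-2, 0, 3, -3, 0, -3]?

Time shift by 5: X_shifted[k] = ω_6^(5k) · X[k]
Shifted x = [0, 3, -3, 0, -3, -2]

DFT(x[n-5]) = [-5, 3.5000-4.3301i, 2.5000-4.3301i, -7, 2.5000+4.3301i, 3.5000+4.3301i]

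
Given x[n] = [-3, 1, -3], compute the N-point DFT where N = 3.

X[k] = Σ(n=0 to 2) x[n] · ω_3^(nk)
where ω_3 = e^(-2πi/3)

Computing each X[k]:
X[0] = -5
X[1] = -2.0000-3.4641i
X[2] = -2.0000+3.4641i

X = [-5, -2.0000-3.4641i, -2.0000+3.4641i]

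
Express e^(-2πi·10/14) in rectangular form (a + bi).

ω_14^10 = e^(-2πi·10/14)
= cos(-2π·10/14) + i·sin(-2π·10/14)
= cos(-20π/14) + i·sin(-20π/14)

ω_14^10 = cos(-20π/14) + i·sin(-20π/14) = -0.2225+0.9749i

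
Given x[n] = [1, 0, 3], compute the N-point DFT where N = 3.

X[k] = Σ(n=0 to 2) x[n] · ω_3^(nk)
where ω_3 = e^(-2πi/3)

Computing each X[k]:
X[0] = 4
X[1] = -0.5000+2.5981i
X[2] = -0.5000-2.5981i

X = [4, -0.5000+2.5981i, -0.5000-2.5981i]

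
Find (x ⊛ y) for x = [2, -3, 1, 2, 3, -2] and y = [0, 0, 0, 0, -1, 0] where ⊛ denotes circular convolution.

(x ⊛ y)[n] = Σ(m=0 to 5) x[m] · y[(n-m) mod 6]

Computing each output sample:
(x ⊛ y)[0] = -1
(x ⊛ y)[1] = -2
(x ⊛ y)[2] = -3
(x ⊛ y)[3] = 2
(x ⊛ y)[4] = -2
(x ⊛ y)[5] = 3

x ⊛ y = [-1, -2, -3, 2, -2, 3]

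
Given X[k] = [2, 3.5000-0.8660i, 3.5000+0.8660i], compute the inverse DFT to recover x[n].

x[n] = (1/3) Σ(k=0 to 2) X[k] · e^(2πikn/3)

Computing each x[n]:
x[0] = 3
x[1] = 0
x[2] = -1

x = [3, 0, -1]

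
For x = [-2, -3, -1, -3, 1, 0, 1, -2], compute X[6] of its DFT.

X[6] = Σ(n=0 to 7) x[n] · ω_8^(6n) where ω_8 = e^(-2πi/8)
= (-2)·ω_8^0 + (-3)·ω_8^6 + (-1)·ω_8^12 + (-3)·ω_8^18 + (1)·ω_8^24 + (0)·ω_8^30 + (1)·ω_8^36 + (-2)·ω_8^42

X[6] = -1+2i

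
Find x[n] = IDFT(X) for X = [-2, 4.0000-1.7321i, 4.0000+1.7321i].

x[n] = (1/3) Σ(k=0 to 2) X[k] · e^(2πikn/3)

Computing each x[n]:
x[0] = 2
x[1] = -1
x[2] = -3

x = [2, -1, -3]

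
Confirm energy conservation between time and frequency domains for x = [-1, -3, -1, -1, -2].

Time domain:
Σ|x[n]|² = |-1|² + |-3|² + |-1|² + |-1|² + |-2|² = 16.0000

Frequency domain:
(1/5)Σ|X[k]|² = (1/5)(|-8|² + |-0.9271+0.9511i|² + |2.4271+0.5878i|² + |2.4271-0.5878i|² + |-0.9271-0.9511i|²) = (1/5)·80.0000 = 16.0000

Both sides agree, confirming Parseval's theorem.

Σ|x[n]|² = (1/N)Σ|X[k]|² = 16.0000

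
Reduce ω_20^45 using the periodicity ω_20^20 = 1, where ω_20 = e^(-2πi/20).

Since ω_20^20 = 1, powers reduce modulo 20.
45 mod 20 = 5
So ω_20^45 = ω_20^5 = e^(-2πi·5/20)

ω_20^45 = ω_20^5 = -1i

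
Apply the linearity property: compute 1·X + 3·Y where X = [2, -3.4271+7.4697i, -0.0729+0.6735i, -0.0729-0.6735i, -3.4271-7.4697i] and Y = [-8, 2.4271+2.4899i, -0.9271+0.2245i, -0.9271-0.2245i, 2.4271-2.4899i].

By linearity: DFT(1x + 3y) = 1·DFT(x) + 3·DFT(y)
= 1·[2, -3.4271+7.4697i, -0.0729+0.6735i, -0.0729-0.6735i, -3.4271-7.4697i] + 3·[-8, 2.4271+2.4899i, -0.9271+0.2245i, -0.9271-0.2245i, 2.4271-2.4899i]

Computing element-wise:
Z[0] = 1·(2) + 3·(-8) = -22
Z[1] = 1·(-3.4271+7.4697i) + 3·(2.4271+2.4899i) = 3.8542+14.9394i
Z[2] = 1·(-0.0729+0.6735i) + 3·(-0.9271+0.2245i) = -2.8542+1.3470i
Z[3] = 1·(-0.0729-0.6735i) + 3·(-0.9271-0.2245i) = -2.8542-1.3470i
Z[4] = 1·(-3.4271-7.4697i) + 3·(2.4271-2.4899i) = 3.8542-14.9394i

DFT(1x + 3y) = 1·X + 3·Y = [-22, 3.8542+14.9394i, -2.8542+1.3470i, -2.8542-1.3470i, 3.8542-14.9394i]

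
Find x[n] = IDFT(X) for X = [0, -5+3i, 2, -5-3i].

x[n] = (1/4) Σ(k=0 to 3) X[k] · e^(2πikn/4)

Computing each x[n]:
x[0] = -2
x[1] = -2
x[2] = 3
x[3] = 1

x = [-2, -2, 3, 1]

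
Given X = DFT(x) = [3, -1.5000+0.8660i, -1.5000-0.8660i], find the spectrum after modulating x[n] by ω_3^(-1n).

Modulation property: DFT(ω_3^(-1n)·x[n]) = X[(k-1) mod 3], so circularly shift X by 1 positions.

X[k-1] = [-1.5000-0.8660i, 3, -1.5000+0.8660i]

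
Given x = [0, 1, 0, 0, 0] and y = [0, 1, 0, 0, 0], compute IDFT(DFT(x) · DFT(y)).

(x ⊛ y)[n] = Σ(m=0 to 4) x[m] · y[(n-m) mod 5]

Computing each output sample:
(x ⊛ y)[0] = 0
(x ⊛ y)[1] = 0
(x ⊛ y)[2] = 1
(x ⊛ y)[3] = 0
(x ⊛ y)[4] = 0

x ⊛ y = [0, 0, 1, 0, 0]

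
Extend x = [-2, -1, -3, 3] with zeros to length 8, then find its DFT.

Original 4-point DFT: [-3, 1+4i, -7, 1-4i]
Zero-padded 8-point DFT provides frequency interpolation.

DFT_8([x, 0, ...]) = [-3, -4.8284+1.5858i, 1+4i, 0.8284-4.4142i, -7, 0.8284+4.4142i, 1-4i, -4.8284-1.5858i]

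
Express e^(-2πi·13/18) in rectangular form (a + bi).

ω_18^13 = e^(-2πi·13/18)
= cos(-2π·13/18) + i·sin(-2π·13/18)
= cos(-26π/18) + i·sin(-26π/18)

ω_18^13 = cos(-26π/18) + i·sin(-26π/18) = -0.1736+0.9848i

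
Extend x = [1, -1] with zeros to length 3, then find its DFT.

Original 2-point DFT: [0, 2]
Zero-padded 3-point DFT provides frequency interpolation.

DFT_3([x, 0, ...]) = [0, 1.5000+0.8660i, 1.5000-0.8660i]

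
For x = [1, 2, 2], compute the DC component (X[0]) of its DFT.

X[0] = Σ(n=0 to 2) x[n] · ω_3^0 = Σ x[n]
= (1) + (2) + (2)

X[0] = 5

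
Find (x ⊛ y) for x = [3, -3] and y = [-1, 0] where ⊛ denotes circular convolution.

(x ⊛ y)[n] = Σ(m=0 to 1) x[m] · y[(n-m) mod 2]

Computing each output sample:
(x ⊛ y)[0] = -3
(x ⊛ y)[1] = 3

x ⊛ y = [-3, 3]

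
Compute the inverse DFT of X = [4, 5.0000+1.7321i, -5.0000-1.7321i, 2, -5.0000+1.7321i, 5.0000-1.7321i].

x[n] = (1/6) Σ(k=0 to 5) X[k] · e^(2πikn/6)

Computing each x[n]:
x[0] = 1
x[1] = 2
x[2] = 0
x[3] = -3
x[4] = 2
x[5] = 2

x = [1, 2, 0, -3, 2, 2]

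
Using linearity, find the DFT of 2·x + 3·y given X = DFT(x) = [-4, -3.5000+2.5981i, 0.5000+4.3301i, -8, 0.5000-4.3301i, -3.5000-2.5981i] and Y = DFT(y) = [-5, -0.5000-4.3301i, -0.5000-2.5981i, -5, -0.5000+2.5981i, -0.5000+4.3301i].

By linearity: DFT(2x + 3y) = 2·DFT(x) + 3·DFT(y)
= 2·[-4, -3.5000+2.5981i, 0.5000+4.3301i, -8, 0.5000-4.3301i, -3.5000-2.5981i] + 3·[-5, -0.5000-4.3301i, -0.5000-2.5981i, -5, -0.5000+2.5981i, -0.5000+4.3301i]

Computing element-wise:
Z[0] = 2·(-4) + 3·(-5) = -23
Z[1] = 2·(-3.5000+2.5981i) + 3·(-0.5000-4.3301i) = -8.5000-7.7941i
Z[2] = 2·(0.5000+4.3301i) + 3·(-0.5000-2.5981i) = -0.5000+0.8659i
Z[3] = 2·(-8) + 3·(-5) = -31
Z[4] = 2·(0.5000-4.3301i) + 3·(-0.5000+2.5981i) = -0.5000-0.8659i
Z[5] = 2·(-3.5000-2.5981i) + 3·(-0.5000+4.3301i) = -8.5000+7.7941i

DFT(2x + 3y) = 2·X + 3·Y = [-23, -8.5000-7.7941i, -0.5000+0.8659i, -31, -0.5000-0.8659i, -8.5000+7.7941i]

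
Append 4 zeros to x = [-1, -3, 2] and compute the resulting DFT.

Original 3-point DFT: [-2, -0.5000+4.3301i, -0.5000-4.3301i]
Zero-padded 7-point DFT provides frequency interpolation.

DFT_7([x, 0, ...]) = [-2, -3.3155+0.3956i, -2.1344+3.7926i, 2.9499+2.8653i, 2.9499-2.8653i, -2.1344-3.7926i, -3.3155-0.3956i]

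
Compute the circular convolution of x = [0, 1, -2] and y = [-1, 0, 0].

(x ⊛ y)[n] = Σ(m=0 to 2) x[m] · y[(n-m) mod 3]

Computing each output sample:
(x ⊛ y)[0] = 0
(x ⊛ y)[1] = -1
(x ⊛ y)[2] = 2

x ⊛ y = [0, -1, 2]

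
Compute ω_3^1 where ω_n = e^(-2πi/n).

ω_3^1 = e^(-2πi·1/3)
= cos(-2π·1/3) + i·sin(-2π·1/3)
= cos(-2π/3) + i·sin(-2π/3)

ω_3^1 = cos(-2π/3) + i·sin(-2π/3) = -0.5000-0.8660i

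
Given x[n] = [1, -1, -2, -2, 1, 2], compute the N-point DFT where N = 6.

X[k] = Σ(n=0 to 5) x[n] · ω_6^(nk)
where ω_6 = e^(-2πi/6)

Computing each X[k]:
X[0] = -1
X[1] = 4.0000+5.1962i
X[2] = -1
X[3] = 1
X[4] = -1
X[5] = 4.0000-5.1962i

X = [-1, 4.0000+5.1962i, -1, 1, -1, 4.0000-5.1962i]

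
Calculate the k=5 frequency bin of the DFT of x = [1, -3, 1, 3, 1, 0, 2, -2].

X[5] = Σ(n=0 to 7) x[n] · ω_8^(5n) where ω_8 = e^(-2πi/8)
= (1)·ω_8^0 + (-3)·ω_8^5 + (1)·ω_8^10 + (3)·ω_8^15 + (1)·ω_8^20 + (0)·ω_8^25 + (2)·ω_8^30 + (-2)·ω_8^35

X[5] = 5.6569+2.4142i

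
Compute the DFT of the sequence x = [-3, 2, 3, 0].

X[k] = Σ(n=0 to 3) x[n] · ω_4^(nk)
where ω_4 = e^(-2πi/4)

Computing each X[k]:
X[0] = 2
X[1] = -6-2i
X[2] = -2
X[3] = -6+2i

X = [2, -6-2i, -2, -6+2i]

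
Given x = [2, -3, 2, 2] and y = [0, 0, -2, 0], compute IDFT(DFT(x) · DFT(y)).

(x ⊛ y)[n] = Σ(m=0 to 3) x[m] · y[(n-m) mod 4]

Computing each output sample:
(x ⊛ y)[0] = -4
(x ⊛ y)[1] = -4
(x ⊛ y)[2] = -4
(x ⊛ y)[3] = 6

x ⊛ y = [-4, -4, -4, 6]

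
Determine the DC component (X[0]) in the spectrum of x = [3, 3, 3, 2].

X[0] = Σ(n=0 to 3) x[n] · ω_4^0 = Σ x[n]
= (3) + (3) + (3) + (2)

X[0] = 11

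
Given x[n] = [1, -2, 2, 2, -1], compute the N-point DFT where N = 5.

X[k] = Σ(n=0 to 4) x[n] · ω_5^(nk)
where ω_5 = e^(-2πi/5)

Computing each X[k]:
X[0] = 2
X[1] = -3.1631+0.9511i
X[2] = 4.6631+0.5878i
X[3] = 4.6631-0.5878i
X[4] = -3.1631-0.9511i

X = [2, -3.1631+0.9511i, 4.6631+0.5878i, 4.6631-0.5878i, -3.1631-0.9511i]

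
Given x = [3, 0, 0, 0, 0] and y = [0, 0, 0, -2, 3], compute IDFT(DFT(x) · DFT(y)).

(x ⊛ y)[n] = Σ(m=0 to 4) x[m] · y[(n-m) mod 5]

Computing each output sample:
(x ⊛ y)[0] = 0
(x ⊛ y)[1] = 0
(x ⊛ y)[2] = 0
(x ⊛ y)[3] = -6
(x ⊛ y)[4] = 9

x ⊛ y = [0, 0, 0, -6, 9]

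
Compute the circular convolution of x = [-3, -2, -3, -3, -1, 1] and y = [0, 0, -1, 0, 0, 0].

(x ⊛ y)[n] = Σ(m=0 to 5) x[m] · y[(n-m) mod 6]

Computing each output sample:
(x ⊛ y)[0] = 1
(x ⊛ y)[1] = -1
(x ⊛ y)[2] = 3
(x ⊛ y)[3] = 2
(x ⊛ y)[4] = 3
(x ⊛ y)[5] = 3

x ⊛ y = [1, -1, 3, 2, 3, 3]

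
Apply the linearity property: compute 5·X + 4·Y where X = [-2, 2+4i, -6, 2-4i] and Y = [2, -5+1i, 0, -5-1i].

By linearity: DFT(5x + 4y) = 5·DFT(x) + 4·DFT(y)
= 5·[-2, 2+4i, -6, 2-4i] + 4·[2, -5+1i, 0, -5-1i]

Computing element-wise:
Z[0] = 5·(-2) + 4·(2) = -2
Z[1] = 5·(2+4i) + 4·(-5+1i) = -10+24i
Z[2] = 5·(-6) + 4·(0) = -30
Z[3] = 5·(2-4i) + 4·(-5-1i) = -10-24i

DFT(5x + 4y) = 5·X + 4·Y = [-2, -10+24i, -30, -10-24i]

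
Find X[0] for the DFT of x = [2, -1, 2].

X[0] = Σ(n=0 to 2) x[n] · ω_3^0 = Σ x[n]
= (2) + (-1) + (2)

X[0] = 3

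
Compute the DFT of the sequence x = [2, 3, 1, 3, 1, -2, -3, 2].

X[k] = Σ(n=0 to 7) x[n] · ω_8^(nk)
where ω_8 = e^(-2πi/8)

Computing each X[k]:
X[0] = 7
X[1] = 3.8284-8.2426i
X[2] = 5+4i
X[3] = -1.8284-0.2426i
X[4] = -5
X[5] = -1.8284+0.2426i
X[6] = 5-4i
X[7] = 3.8284+8.2426i

X = [7, 3.8284-8.2426i, 5+4i, -1.8284-0.2426i, -5, -1.8284+0.2426i, 5-4i, 3.8284+8.2426i]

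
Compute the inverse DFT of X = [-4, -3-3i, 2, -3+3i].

x[n] = (1/4) Σ(k=0 to 3) X[k] · e^(2πikn/4)

Computing each x[n]:
x[0] = -2
x[1] = 0
x[2] = 1
x[3] = -3

x = [-2, 0, 1, -3]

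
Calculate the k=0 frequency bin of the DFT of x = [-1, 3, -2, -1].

X[0] = Σ(n=0 to 3) x[n] · ω_4^0 = Σ x[n]
= (-1) + (3) + (-2) + (-1)

X[0] = -1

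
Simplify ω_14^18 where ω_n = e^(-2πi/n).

Since ω_14^14 = 1, powers reduce modulo 14.
18 mod 14 = 4
So ω_14^18 = ω_14^4 = e^(-2πi·4/14)

ω_14^18 = ω_14^4 = -0.2225-0.9749i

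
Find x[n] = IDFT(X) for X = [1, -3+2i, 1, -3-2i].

x[n] = (1/4) Σ(k=0 to 3) X[k] · e^(2πikn/4)

Computing each x[n]:
x[0] = -1
x[1] = -1
x[2] = 2
x[3] = 1

x = [-1, -1, 2, 1]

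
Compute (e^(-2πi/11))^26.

Since ω_11^11 = 1, powers reduce modulo 11.
26 mod 11 = 4
So ω_11^26 = ω_11^4 = e^(-2πi·4/11)

ω_11^26 = ω_11^4 = -0.6549-0.7557i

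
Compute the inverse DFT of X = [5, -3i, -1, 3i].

x[n] = (1/4) Σ(k=0 to 3) X[k] · e^(2πikn/4)

Computing each x[n]:
x[0] = 1
x[1] = 3
x[2] = 1
x[3] = 0

x = [1, 3, 1, 0]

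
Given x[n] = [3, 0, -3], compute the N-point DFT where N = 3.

X[k] = Σ(n=0 to 2) x[n] · ω_3^(nk)
where ω_3 = e^(-2πi/3)

Computing each X[k]:
X[0] = 0
X[1] = 4.5000-2.5981i
X[2] = 4.5000+2.5981i

X = [0, 4.5000-2.5981i, 4.5000+2.5981i]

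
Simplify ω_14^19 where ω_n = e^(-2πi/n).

Since ω_14^14 = 1, powers reduce modulo 14.
19 mod 14 = 5
So ω_14^19 = ω_14^5 = e^(-2πi·5/14)

ω_14^19 = ω_14^5 = -0.6235-0.7818i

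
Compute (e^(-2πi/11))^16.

Since ω_11^11 = 1, powers reduce modulo 11.
16 mod 11 = 5
So ω_11^16 = ω_11^5 = e^(-2πi·5/11)

ω_11^16 = ω_11^5 = -0.9595-0.2817i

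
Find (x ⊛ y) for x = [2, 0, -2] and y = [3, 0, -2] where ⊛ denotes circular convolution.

(x ⊛ y)[n] = Σ(m=0 to 2) x[m] · y[(n-m) mod 3]

Computing each output sample:
(x ⊛ y)[0] = 6
(x ⊛ y)[1] = 4
(x ⊛ y)[2] = -10

x ⊛ y = [6, 4, -10]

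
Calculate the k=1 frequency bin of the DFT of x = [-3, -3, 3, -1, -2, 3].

X[1] = Σ(n=0 to 5) x[n] · ω_6^(1n) where ω_6 = e^(-2πi/6)
= (-3)·ω_6^0 + (-3)·ω_6^1 + (3)·ω_6^2 + (-1)·ω_6^3 + (-2)·ω_6^4 + (3)·ω_6^5

X[1] = -2.5000+0.8660i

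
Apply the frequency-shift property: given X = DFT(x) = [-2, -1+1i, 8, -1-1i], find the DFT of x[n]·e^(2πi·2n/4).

Modulation property: DFT(ω_4^(-2n)·x[n]) = X[(k-2) mod 4], so circularly shift X by 2 positions.

X[k-2] = [8, -1-1i, -2, -1+1i]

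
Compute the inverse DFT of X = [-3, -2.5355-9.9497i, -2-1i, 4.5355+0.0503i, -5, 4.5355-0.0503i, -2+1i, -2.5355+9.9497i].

x[n] = (1/8) Σ(k=0 to 7) X[k] · e^(2πikn/8)

Computing each x[n]:
x[0] = -1
x[1] = 1
x[2] = 2
x[3] = 3
x[4] = -2
x[5] = 0
x[6] = -3
x[7] = -3

x = [-1, 1, 2, 3, -2, 0, -3, -3]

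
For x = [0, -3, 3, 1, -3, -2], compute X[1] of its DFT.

X[1] = Σ(n=0 to 5) x[n] · ω_6^(1n) where ω_6 = e^(-2πi/6)
= (0)·ω_6^0 + (-3)·ω_6^1 + (3)·ω_6^2 + (1)·ω_6^3 + (-3)·ω_6^4 + (-2)·ω_6^5

X[1] = -3.5000-4.3301i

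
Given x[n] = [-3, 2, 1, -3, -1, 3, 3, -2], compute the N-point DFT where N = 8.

X[k] = Σ(n=0 to 7) x[n] · ω_8^(nk)
where ω_8 = e^(-2πi/8)

Computing each X[k]:
X[0] = 0
X[1] = -2.0000+3.4142i
X[2] = -8-10i
X[3] = -2.0000-0.5858i
X[4] = 0
X[5] = -2.0000+0.5858i
X[6] = -8+10i
X[7] = -2.0000-3.4142i

X = [0, -2.0000+3.4142i, -8-10i, -2.0000-0.5858i, 0, -2.0000+0.5858i, -8+10i, -2.0000-3.4142i]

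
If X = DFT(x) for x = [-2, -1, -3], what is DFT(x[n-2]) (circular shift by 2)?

Time shift by 2: X_shifted[k] = ω_3^(2k) · X[k]
Shifted x = [-1, -3, -2]

DFT(x[n-2]) = [-6, 1.5000+0.8660i, 1.5000-0.8660i]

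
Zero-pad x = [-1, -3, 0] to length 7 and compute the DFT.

Original 3-point DFT: [-4, 0.5000+2.5981i, 0.5000-2.5981i]
Zero-padded 7-point DFT provides frequency interpolation.

DFT_7([x, 0, ...]) = [-4, -2.8705+2.3455i, -0.3324+2.9248i, 1.7029+1.3017i, 1.7029-1.3017i, -0.3324-2.9248i, -2.8705-2.3455i]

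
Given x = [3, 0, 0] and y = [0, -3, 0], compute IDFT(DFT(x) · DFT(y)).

(x ⊛ y)[n] = Σ(m=0 to 2) x[m] · y[(n-m) mod 3]

Computing each output sample:
(x ⊛ y)[0] = 0
(x ⊛ y)[1] = -9
(x ⊛ y)[2] = 0

x ⊛ y = [0, -9, 0]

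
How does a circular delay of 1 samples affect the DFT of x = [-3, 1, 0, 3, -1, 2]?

Time shift by 1: X_shifted[k] = ω_6^(1k) · X[k]
Shifted x = [2, -3, 1, 0, 3, -1]

DFT(x[n-1]) = [2, -2.0000+3.4641i, 2, 10, 2, -2.0000-3.4641i]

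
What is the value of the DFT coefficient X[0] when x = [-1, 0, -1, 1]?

X[0] = Σ(n=0 to 3) x[n] · ω_4^0 = Σ x[n]
= (-1) + (0) + (-1) + (1)

X[0] = -1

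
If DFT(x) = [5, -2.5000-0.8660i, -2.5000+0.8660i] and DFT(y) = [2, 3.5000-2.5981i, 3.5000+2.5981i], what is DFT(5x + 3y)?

By linearity: DFT(5x + 3y) = 5·DFT(x) + 3·DFT(y)
= 5·[5, -2.5000-0.8660i, -2.5000+0.8660i] + 3·[2, 3.5000-2.5981i, 3.5000+2.5981i]

Computing element-wise:
Z[0] = 5·(5) + 3·(2) = 31
Z[1] = 5·(-2.5000-0.8660i) + 3·(3.5000-2.5981i) = -2.0000-12.1243i
Z[2] = 5·(-2.5000+0.8660i) + 3·(3.5000+2.5981i) = -2.0000+12.1243i

DFT(5x + 3y) = 5·X + 3·Y = [31, -2.0000-12.1243i, -2.0000+12.1243i]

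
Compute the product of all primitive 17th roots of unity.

The primitive 17th roots of unity are ω_17^k for k coprime to 17: k ∈ {1, 2, 3, 4, 5, 6, 7, 8, 9, 10, 11, 12, 13, 14, 15, 16}
Their product equals the constant term of the cyclotomic polynomial Φ_17(x) up to sign.
For n ≥ 3, the product of all primitive nth roots of unity is 1. (For n=1 it is 1; for n=2 it is -1.)

1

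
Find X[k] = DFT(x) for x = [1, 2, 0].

X[k] = Σ(n=0 to 2) x[n] · ω_3^(nk)
where ω_3 = e^(-2πi/3)

Computing each X[k]:
X[0] = 3
X[1] = -1.7321i
X[2] = 1.7321i

X = [3, -1.7321i, 1.7321i]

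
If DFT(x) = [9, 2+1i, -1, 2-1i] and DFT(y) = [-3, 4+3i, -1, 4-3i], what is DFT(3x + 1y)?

By linearity: DFT(3x + 1y) = 3·DFT(x) + 1·DFT(y)
= 3·[9, 2+1i, -1, 2-1i] + 1·[-3, 4+3i, -1, 4-3i]

Computing element-wise:
Z[0] = 3·(9) + 1·(-3) = 24
Z[1] = 3·(2+1i) + 1·(4+3i) = 10+6i
Z[2] = 3·(-1) + 1·(-1) = -4
Z[3] = 3·(2-1i) + 1·(4-3i) = 10-6i

DFT(3x + 1y) = 3·X + 1·Y = [24, 10+6i, -4, 10-6i]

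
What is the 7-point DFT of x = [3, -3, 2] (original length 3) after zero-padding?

Original 3-point DFT: [2, 3.5000+4.3301i, 3.5000-4.3301i]
Zero-padded 7-point DFT provides frequency interpolation.

DFT_7([x, 0, ...]) = [2, 0.6845+0.3956i, 1.8656+3.7926i, 6.9499+2.8653i, 6.9499-2.8653i, 1.8656-3.7926i, 0.6845-0.3956i]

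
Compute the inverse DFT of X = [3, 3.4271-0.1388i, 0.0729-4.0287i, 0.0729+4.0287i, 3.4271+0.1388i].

x[n] = (1/5) Σ(k=0 to 4) X[k] · e^(2πikn/5)

Computing each x[n]:
x[0] = 2
x[1] = 2
x[2] = -2
x[3] = 1
x[4] = 0

x = [2, 2, -2, 1, 0]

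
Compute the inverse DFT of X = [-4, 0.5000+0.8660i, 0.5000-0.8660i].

x[n] = (1/3) Σ(k=0 to 2) X[k] · e^(2πikn/3)

Computing each x[n]:
x[0] = -1
x[1] = -2
x[2] = -1

x = [-1, -2, -1]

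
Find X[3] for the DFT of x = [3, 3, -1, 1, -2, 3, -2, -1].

X[3] = Σ(n=0 to 7) x[n] · ω_8^(3n) where ω_8 = e^(-2πi/8)
= (3)·ω_8^0 + (3)·ω_8^3 + (-1)·ω_8^6 + (1)·ω_8^9 + (-2)·ω_8^12 + (3)·ω_8^15 + (-2)·ω_8^18 + (-1)·ω_8^21

X[3] = 6.4142-0.4142i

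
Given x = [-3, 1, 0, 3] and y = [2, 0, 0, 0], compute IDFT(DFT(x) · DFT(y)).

(x ⊛ y)[n] = Σ(m=0 to 3) x[m] · y[(n-m) mod 4]

Computing each output sample:
(x ⊛ y)[0] = -6
(x ⊛ y)[1] = 2
(x ⊛ y)[2] = 0
(x ⊛ y)[3] = 6

x ⊛ y = [-6, 2, 0, 6]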